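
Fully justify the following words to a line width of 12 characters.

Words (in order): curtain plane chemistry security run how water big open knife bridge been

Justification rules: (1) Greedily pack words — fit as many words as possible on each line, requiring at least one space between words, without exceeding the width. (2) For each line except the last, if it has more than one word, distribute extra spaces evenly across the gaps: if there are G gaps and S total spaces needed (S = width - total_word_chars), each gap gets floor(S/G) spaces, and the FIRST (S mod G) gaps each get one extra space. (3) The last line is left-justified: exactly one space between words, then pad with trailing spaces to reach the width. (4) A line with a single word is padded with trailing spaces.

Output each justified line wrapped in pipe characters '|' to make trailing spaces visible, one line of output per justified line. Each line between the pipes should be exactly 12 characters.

Answer: |curtain     |
|plane       |
|chemistry   |
|security run|
|how    water|
|big     open|
|knife bridge|
|been        |

Derivation:
Line 1: ['curtain'] (min_width=7, slack=5)
Line 2: ['plane'] (min_width=5, slack=7)
Line 3: ['chemistry'] (min_width=9, slack=3)
Line 4: ['security', 'run'] (min_width=12, slack=0)
Line 5: ['how', 'water'] (min_width=9, slack=3)
Line 6: ['big', 'open'] (min_width=8, slack=4)
Line 7: ['knife', 'bridge'] (min_width=12, slack=0)
Line 8: ['been'] (min_width=4, slack=8)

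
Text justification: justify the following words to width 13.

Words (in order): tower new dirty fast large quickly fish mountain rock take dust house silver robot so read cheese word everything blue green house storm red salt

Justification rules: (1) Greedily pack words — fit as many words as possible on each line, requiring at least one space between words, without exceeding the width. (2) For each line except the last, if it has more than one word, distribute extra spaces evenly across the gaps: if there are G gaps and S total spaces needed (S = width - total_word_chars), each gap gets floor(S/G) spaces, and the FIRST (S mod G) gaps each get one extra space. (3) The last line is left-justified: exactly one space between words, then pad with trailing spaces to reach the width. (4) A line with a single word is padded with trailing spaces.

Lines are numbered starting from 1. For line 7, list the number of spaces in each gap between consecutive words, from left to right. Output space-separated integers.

Answer: 2

Derivation:
Line 1: ['tower', 'new'] (min_width=9, slack=4)
Line 2: ['dirty', 'fast'] (min_width=10, slack=3)
Line 3: ['large', 'quickly'] (min_width=13, slack=0)
Line 4: ['fish', 'mountain'] (min_width=13, slack=0)
Line 5: ['rock', 'take'] (min_width=9, slack=4)
Line 6: ['dust', 'house'] (min_width=10, slack=3)
Line 7: ['silver', 'robot'] (min_width=12, slack=1)
Line 8: ['so', 'read'] (min_width=7, slack=6)
Line 9: ['cheese', 'word'] (min_width=11, slack=2)
Line 10: ['everything'] (min_width=10, slack=3)
Line 11: ['blue', 'green'] (min_width=10, slack=3)
Line 12: ['house', 'storm'] (min_width=11, slack=2)
Line 13: ['red', 'salt'] (min_width=8, slack=5)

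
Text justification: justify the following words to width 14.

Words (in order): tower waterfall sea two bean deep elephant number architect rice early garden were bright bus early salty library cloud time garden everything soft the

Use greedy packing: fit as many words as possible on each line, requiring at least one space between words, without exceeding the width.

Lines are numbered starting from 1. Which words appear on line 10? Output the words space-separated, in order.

Answer: salty library

Derivation:
Line 1: ['tower'] (min_width=5, slack=9)
Line 2: ['waterfall', 'sea'] (min_width=13, slack=1)
Line 3: ['two', 'bean', 'deep'] (min_width=13, slack=1)
Line 4: ['elephant'] (min_width=8, slack=6)
Line 5: ['number'] (min_width=6, slack=8)
Line 6: ['architect', 'rice'] (min_width=14, slack=0)
Line 7: ['early', 'garden'] (min_width=12, slack=2)
Line 8: ['were', 'bright'] (min_width=11, slack=3)
Line 9: ['bus', 'early'] (min_width=9, slack=5)
Line 10: ['salty', 'library'] (min_width=13, slack=1)
Line 11: ['cloud', 'time'] (min_width=10, slack=4)
Line 12: ['garden'] (min_width=6, slack=8)
Line 13: ['everything'] (min_width=10, slack=4)
Line 14: ['soft', 'the'] (min_width=8, slack=6)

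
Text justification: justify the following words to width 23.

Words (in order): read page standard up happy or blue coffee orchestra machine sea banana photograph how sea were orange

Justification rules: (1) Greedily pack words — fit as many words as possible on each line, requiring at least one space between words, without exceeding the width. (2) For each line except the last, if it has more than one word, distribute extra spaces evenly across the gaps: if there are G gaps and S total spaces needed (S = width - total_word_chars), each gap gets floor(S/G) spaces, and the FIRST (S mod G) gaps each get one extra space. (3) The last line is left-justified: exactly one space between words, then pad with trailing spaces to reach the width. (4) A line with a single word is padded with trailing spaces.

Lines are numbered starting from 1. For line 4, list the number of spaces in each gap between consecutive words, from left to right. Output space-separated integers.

Answer: 2 2

Derivation:
Line 1: ['read', 'page', 'standard', 'up'] (min_width=21, slack=2)
Line 2: ['happy', 'or', 'blue', 'coffee'] (min_width=20, slack=3)
Line 3: ['orchestra', 'machine', 'sea'] (min_width=21, slack=2)
Line 4: ['banana', 'photograph', 'how'] (min_width=21, slack=2)
Line 5: ['sea', 'were', 'orange'] (min_width=15, slack=8)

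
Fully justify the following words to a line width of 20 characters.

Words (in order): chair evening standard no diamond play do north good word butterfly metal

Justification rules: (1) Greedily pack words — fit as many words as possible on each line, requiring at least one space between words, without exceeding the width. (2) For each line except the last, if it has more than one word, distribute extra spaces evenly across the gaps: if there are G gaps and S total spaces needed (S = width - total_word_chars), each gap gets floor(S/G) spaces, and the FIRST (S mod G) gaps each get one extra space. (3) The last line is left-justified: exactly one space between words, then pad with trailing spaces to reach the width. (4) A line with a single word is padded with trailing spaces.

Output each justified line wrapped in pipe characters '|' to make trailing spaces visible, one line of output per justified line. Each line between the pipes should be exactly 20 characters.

Line 1: ['chair', 'evening'] (min_width=13, slack=7)
Line 2: ['standard', 'no', 'diamond'] (min_width=19, slack=1)
Line 3: ['play', 'do', 'north', 'good'] (min_width=18, slack=2)
Line 4: ['word', 'butterfly', 'metal'] (min_width=20, slack=0)

Answer: |chair        evening|
|standard  no diamond|
|play  do  north good|
|word butterfly metal|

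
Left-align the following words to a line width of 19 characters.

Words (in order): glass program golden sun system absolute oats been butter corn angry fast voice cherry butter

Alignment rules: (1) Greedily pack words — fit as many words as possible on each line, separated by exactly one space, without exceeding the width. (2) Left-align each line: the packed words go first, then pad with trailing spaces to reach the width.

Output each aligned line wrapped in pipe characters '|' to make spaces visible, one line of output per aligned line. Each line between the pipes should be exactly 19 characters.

Answer: |glass program      |
|golden sun system  |
|absolute oats been |
|butter corn angry  |
|fast voice cherry  |
|butter             |

Derivation:
Line 1: ['glass', 'program'] (min_width=13, slack=6)
Line 2: ['golden', 'sun', 'system'] (min_width=17, slack=2)
Line 3: ['absolute', 'oats', 'been'] (min_width=18, slack=1)
Line 4: ['butter', 'corn', 'angry'] (min_width=17, slack=2)
Line 5: ['fast', 'voice', 'cherry'] (min_width=17, slack=2)
Line 6: ['butter'] (min_width=6, slack=13)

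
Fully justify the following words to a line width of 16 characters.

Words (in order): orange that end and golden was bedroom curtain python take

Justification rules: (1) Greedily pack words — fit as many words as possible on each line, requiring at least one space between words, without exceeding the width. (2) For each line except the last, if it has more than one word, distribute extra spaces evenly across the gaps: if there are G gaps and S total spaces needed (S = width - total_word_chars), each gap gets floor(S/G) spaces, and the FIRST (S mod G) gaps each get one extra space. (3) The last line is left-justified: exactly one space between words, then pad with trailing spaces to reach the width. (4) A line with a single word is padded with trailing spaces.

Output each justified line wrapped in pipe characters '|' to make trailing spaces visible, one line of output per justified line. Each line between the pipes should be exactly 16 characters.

Answer: |orange  that end|
|and  golden  was|
|bedroom  curtain|
|python take     |

Derivation:
Line 1: ['orange', 'that', 'end'] (min_width=15, slack=1)
Line 2: ['and', 'golden', 'was'] (min_width=14, slack=2)
Line 3: ['bedroom', 'curtain'] (min_width=15, slack=1)
Line 4: ['python', 'take'] (min_width=11, slack=5)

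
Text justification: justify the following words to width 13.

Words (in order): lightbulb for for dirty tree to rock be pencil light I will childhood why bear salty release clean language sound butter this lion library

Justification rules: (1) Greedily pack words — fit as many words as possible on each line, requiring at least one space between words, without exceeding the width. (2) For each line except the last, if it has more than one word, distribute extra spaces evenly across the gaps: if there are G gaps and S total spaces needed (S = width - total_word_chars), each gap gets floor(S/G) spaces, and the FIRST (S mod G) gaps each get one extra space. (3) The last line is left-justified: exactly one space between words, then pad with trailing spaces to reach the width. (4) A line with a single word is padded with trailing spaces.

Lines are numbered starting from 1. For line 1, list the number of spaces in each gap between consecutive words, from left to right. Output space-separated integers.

Answer: 1

Derivation:
Line 1: ['lightbulb', 'for'] (min_width=13, slack=0)
Line 2: ['for', 'dirty'] (min_width=9, slack=4)
Line 3: ['tree', 'to', 'rock'] (min_width=12, slack=1)
Line 4: ['be', 'pencil'] (min_width=9, slack=4)
Line 5: ['light', 'I', 'will'] (min_width=12, slack=1)
Line 6: ['childhood', 'why'] (min_width=13, slack=0)
Line 7: ['bear', 'salty'] (min_width=10, slack=3)
Line 8: ['release', 'clean'] (min_width=13, slack=0)
Line 9: ['language'] (min_width=8, slack=5)
Line 10: ['sound', 'butter'] (min_width=12, slack=1)
Line 11: ['this', 'lion'] (min_width=9, slack=4)
Line 12: ['library'] (min_width=7, slack=6)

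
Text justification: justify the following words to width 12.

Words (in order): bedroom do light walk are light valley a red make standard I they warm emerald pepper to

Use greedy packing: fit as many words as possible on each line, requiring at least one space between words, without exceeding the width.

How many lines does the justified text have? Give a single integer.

Line 1: ['bedroom', 'do'] (min_width=10, slack=2)
Line 2: ['light', 'walk'] (min_width=10, slack=2)
Line 3: ['are', 'light'] (min_width=9, slack=3)
Line 4: ['valley', 'a', 'red'] (min_width=12, slack=0)
Line 5: ['make'] (min_width=4, slack=8)
Line 6: ['standard', 'I'] (min_width=10, slack=2)
Line 7: ['they', 'warm'] (min_width=9, slack=3)
Line 8: ['emerald'] (min_width=7, slack=5)
Line 9: ['pepper', 'to'] (min_width=9, slack=3)
Total lines: 9

Answer: 9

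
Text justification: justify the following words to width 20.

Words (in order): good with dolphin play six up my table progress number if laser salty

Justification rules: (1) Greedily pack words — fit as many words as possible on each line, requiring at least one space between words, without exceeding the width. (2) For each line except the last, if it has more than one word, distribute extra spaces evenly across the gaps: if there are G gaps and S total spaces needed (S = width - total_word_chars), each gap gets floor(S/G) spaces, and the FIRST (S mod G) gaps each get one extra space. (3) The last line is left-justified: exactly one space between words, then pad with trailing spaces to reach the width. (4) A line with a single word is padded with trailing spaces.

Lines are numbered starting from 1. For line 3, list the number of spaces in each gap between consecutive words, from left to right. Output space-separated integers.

Line 1: ['good', 'with', 'dolphin'] (min_width=17, slack=3)
Line 2: ['play', 'six', 'up', 'my', 'table'] (min_width=20, slack=0)
Line 3: ['progress', 'number', 'if'] (min_width=18, slack=2)
Line 4: ['laser', 'salty'] (min_width=11, slack=9)

Answer: 2 2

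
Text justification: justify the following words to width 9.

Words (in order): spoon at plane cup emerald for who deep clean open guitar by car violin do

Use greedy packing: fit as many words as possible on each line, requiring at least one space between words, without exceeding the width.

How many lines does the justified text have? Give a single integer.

Line 1: ['spoon', 'at'] (min_width=8, slack=1)
Line 2: ['plane', 'cup'] (min_width=9, slack=0)
Line 3: ['emerald'] (min_width=7, slack=2)
Line 4: ['for', 'who'] (min_width=7, slack=2)
Line 5: ['deep'] (min_width=4, slack=5)
Line 6: ['clean'] (min_width=5, slack=4)
Line 7: ['open'] (min_width=4, slack=5)
Line 8: ['guitar', 'by'] (min_width=9, slack=0)
Line 9: ['car'] (min_width=3, slack=6)
Line 10: ['violin', 'do'] (min_width=9, slack=0)
Total lines: 10

Answer: 10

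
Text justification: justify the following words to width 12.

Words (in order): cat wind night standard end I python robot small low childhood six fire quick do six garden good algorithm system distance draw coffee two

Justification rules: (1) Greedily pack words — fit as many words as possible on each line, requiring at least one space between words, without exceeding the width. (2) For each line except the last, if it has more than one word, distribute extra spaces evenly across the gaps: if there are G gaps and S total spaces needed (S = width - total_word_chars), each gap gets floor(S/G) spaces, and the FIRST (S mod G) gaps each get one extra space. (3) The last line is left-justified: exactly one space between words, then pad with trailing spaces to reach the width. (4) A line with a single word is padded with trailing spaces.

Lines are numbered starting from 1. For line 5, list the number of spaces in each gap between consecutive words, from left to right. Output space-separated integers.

Answer: 2

Derivation:
Line 1: ['cat', 'wind'] (min_width=8, slack=4)
Line 2: ['night'] (min_width=5, slack=7)
Line 3: ['standard', 'end'] (min_width=12, slack=0)
Line 4: ['I', 'python'] (min_width=8, slack=4)
Line 5: ['robot', 'small'] (min_width=11, slack=1)
Line 6: ['low'] (min_width=3, slack=9)
Line 7: ['childhood'] (min_width=9, slack=3)
Line 8: ['six', 'fire'] (min_width=8, slack=4)
Line 9: ['quick', 'do', 'six'] (min_width=12, slack=0)
Line 10: ['garden', 'good'] (min_width=11, slack=1)
Line 11: ['algorithm'] (min_width=9, slack=3)
Line 12: ['system'] (min_width=6, slack=6)
Line 13: ['distance'] (min_width=8, slack=4)
Line 14: ['draw', 'coffee'] (min_width=11, slack=1)
Line 15: ['two'] (min_width=3, slack=9)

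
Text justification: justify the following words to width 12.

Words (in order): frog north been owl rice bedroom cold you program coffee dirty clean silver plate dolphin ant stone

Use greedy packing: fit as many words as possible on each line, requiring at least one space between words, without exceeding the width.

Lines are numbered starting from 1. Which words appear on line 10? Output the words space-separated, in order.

Answer: stone

Derivation:
Line 1: ['frog', 'north'] (min_width=10, slack=2)
Line 2: ['been', 'owl'] (min_width=8, slack=4)
Line 3: ['rice', 'bedroom'] (min_width=12, slack=0)
Line 4: ['cold', 'you'] (min_width=8, slack=4)
Line 5: ['program'] (min_width=7, slack=5)
Line 6: ['coffee', 'dirty'] (min_width=12, slack=0)
Line 7: ['clean', 'silver'] (min_width=12, slack=0)
Line 8: ['plate'] (min_width=5, slack=7)
Line 9: ['dolphin', 'ant'] (min_width=11, slack=1)
Line 10: ['stone'] (min_width=5, slack=7)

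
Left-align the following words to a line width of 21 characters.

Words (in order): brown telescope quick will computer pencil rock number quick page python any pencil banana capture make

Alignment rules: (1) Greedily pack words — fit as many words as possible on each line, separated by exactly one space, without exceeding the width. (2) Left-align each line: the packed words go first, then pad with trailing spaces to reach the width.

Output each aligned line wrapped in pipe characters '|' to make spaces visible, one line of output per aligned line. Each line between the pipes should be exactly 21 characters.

Answer: |brown telescope quick|
|will computer pencil |
|rock number quick    |
|page python any      |
|pencil banana capture|
|make                 |

Derivation:
Line 1: ['brown', 'telescope', 'quick'] (min_width=21, slack=0)
Line 2: ['will', 'computer', 'pencil'] (min_width=20, slack=1)
Line 3: ['rock', 'number', 'quick'] (min_width=17, slack=4)
Line 4: ['page', 'python', 'any'] (min_width=15, slack=6)
Line 5: ['pencil', 'banana', 'capture'] (min_width=21, slack=0)
Line 6: ['make'] (min_width=4, slack=17)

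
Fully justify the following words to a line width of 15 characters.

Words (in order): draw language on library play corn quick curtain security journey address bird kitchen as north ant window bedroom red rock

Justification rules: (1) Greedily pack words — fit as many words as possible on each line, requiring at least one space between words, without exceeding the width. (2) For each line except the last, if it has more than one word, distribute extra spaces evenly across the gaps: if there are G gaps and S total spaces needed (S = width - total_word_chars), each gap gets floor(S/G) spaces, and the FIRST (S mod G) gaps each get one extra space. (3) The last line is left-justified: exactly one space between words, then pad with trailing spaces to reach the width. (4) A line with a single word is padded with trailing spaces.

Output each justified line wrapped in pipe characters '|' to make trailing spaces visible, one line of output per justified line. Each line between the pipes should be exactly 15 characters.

Line 1: ['draw', 'language'] (min_width=13, slack=2)
Line 2: ['on', 'library', 'play'] (min_width=15, slack=0)
Line 3: ['corn', 'quick'] (min_width=10, slack=5)
Line 4: ['curtain'] (min_width=7, slack=8)
Line 5: ['security'] (min_width=8, slack=7)
Line 6: ['journey', 'address'] (min_width=15, slack=0)
Line 7: ['bird', 'kitchen', 'as'] (min_width=15, slack=0)
Line 8: ['north', 'ant'] (min_width=9, slack=6)
Line 9: ['window', 'bedroom'] (min_width=14, slack=1)
Line 10: ['red', 'rock'] (min_width=8, slack=7)

Answer: |draw   language|
|on library play|
|corn      quick|
|curtain        |
|security       |
|journey address|
|bird kitchen as|
|north       ant|
|window  bedroom|
|red rock       |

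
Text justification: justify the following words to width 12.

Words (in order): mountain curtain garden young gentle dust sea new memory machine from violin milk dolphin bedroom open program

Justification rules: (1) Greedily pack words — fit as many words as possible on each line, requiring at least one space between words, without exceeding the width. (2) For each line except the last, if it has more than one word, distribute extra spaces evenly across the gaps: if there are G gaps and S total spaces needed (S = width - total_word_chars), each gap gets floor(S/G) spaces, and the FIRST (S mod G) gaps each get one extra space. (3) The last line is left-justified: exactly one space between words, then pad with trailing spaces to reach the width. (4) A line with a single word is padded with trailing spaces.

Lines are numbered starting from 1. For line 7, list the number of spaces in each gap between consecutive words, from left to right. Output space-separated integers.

Line 1: ['mountain'] (min_width=8, slack=4)
Line 2: ['curtain'] (min_width=7, slack=5)
Line 3: ['garden', 'young'] (min_width=12, slack=0)
Line 4: ['gentle', 'dust'] (min_width=11, slack=1)
Line 5: ['sea', 'new'] (min_width=7, slack=5)
Line 6: ['memory'] (min_width=6, slack=6)
Line 7: ['machine', 'from'] (min_width=12, slack=0)
Line 8: ['violin', 'milk'] (min_width=11, slack=1)
Line 9: ['dolphin'] (min_width=7, slack=5)
Line 10: ['bedroom', 'open'] (min_width=12, slack=0)
Line 11: ['program'] (min_width=7, slack=5)

Answer: 1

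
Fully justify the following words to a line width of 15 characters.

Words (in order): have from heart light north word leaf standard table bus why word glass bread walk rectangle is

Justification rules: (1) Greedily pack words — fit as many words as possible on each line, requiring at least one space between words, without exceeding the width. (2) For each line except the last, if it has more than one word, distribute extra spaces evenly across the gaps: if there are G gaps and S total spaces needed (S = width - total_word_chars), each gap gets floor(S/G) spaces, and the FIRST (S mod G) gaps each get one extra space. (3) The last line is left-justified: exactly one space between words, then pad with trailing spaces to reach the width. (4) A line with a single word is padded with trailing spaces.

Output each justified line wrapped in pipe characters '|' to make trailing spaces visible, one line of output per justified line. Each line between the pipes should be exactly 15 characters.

Answer: |have from heart|
|light     north|
|word       leaf|
|standard  table|
|bus   why  word|
|glass     bread|
|walk  rectangle|
|is             |

Derivation:
Line 1: ['have', 'from', 'heart'] (min_width=15, slack=0)
Line 2: ['light', 'north'] (min_width=11, slack=4)
Line 3: ['word', 'leaf'] (min_width=9, slack=6)
Line 4: ['standard', 'table'] (min_width=14, slack=1)
Line 5: ['bus', 'why', 'word'] (min_width=12, slack=3)
Line 6: ['glass', 'bread'] (min_width=11, slack=4)
Line 7: ['walk', 'rectangle'] (min_width=14, slack=1)
Line 8: ['is'] (min_width=2, slack=13)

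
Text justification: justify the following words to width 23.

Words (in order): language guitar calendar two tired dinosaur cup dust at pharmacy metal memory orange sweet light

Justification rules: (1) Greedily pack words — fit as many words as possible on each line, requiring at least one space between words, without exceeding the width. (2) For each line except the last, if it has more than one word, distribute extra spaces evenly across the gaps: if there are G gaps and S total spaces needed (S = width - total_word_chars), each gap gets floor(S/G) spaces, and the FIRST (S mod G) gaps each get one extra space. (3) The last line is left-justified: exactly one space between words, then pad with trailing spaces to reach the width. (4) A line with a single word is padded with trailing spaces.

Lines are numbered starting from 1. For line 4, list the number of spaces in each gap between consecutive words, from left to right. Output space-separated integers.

Line 1: ['language', 'guitar'] (min_width=15, slack=8)
Line 2: ['calendar', 'two', 'tired'] (min_width=18, slack=5)
Line 3: ['dinosaur', 'cup', 'dust', 'at'] (min_width=20, slack=3)
Line 4: ['pharmacy', 'metal', 'memory'] (min_width=21, slack=2)
Line 5: ['orange', 'sweet', 'light'] (min_width=18, slack=5)

Answer: 2 2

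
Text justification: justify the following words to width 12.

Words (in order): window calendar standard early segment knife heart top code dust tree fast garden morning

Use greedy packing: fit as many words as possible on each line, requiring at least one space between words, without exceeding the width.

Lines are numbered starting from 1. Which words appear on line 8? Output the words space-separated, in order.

Answer: dust tree

Derivation:
Line 1: ['window'] (min_width=6, slack=6)
Line 2: ['calendar'] (min_width=8, slack=4)
Line 3: ['standard'] (min_width=8, slack=4)
Line 4: ['early'] (min_width=5, slack=7)
Line 5: ['segment'] (min_width=7, slack=5)
Line 6: ['knife', 'heart'] (min_width=11, slack=1)
Line 7: ['top', 'code'] (min_width=8, slack=4)
Line 8: ['dust', 'tree'] (min_width=9, slack=3)
Line 9: ['fast', 'garden'] (min_width=11, slack=1)
Line 10: ['morning'] (min_width=7, slack=5)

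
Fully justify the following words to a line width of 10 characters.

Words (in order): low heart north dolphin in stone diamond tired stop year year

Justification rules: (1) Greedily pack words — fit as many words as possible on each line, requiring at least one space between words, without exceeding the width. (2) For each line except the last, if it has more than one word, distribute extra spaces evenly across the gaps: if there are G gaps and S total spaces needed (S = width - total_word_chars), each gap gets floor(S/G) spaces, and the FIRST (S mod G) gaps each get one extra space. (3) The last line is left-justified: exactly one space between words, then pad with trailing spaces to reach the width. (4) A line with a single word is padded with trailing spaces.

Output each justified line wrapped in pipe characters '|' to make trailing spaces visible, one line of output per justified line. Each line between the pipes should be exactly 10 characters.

Line 1: ['low', 'heart'] (min_width=9, slack=1)
Line 2: ['north'] (min_width=5, slack=5)
Line 3: ['dolphin', 'in'] (min_width=10, slack=0)
Line 4: ['stone'] (min_width=5, slack=5)
Line 5: ['diamond'] (min_width=7, slack=3)
Line 6: ['tired', 'stop'] (min_width=10, slack=0)
Line 7: ['year', 'year'] (min_width=9, slack=1)

Answer: |low  heart|
|north     |
|dolphin in|
|stone     |
|diamond   |
|tired stop|
|year year |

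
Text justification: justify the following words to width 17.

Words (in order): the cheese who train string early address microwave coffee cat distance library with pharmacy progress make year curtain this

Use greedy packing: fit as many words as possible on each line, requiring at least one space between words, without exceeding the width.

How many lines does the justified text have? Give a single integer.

Line 1: ['the', 'cheese', 'who'] (min_width=14, slack=3)
Line 2: ['train', 'string'] (min_width=12, slack=5)
Line 3: ['early', 'address'] (min_width=13, slack=4)
Line 4: ['microwave', 'coffee'] (min_width=16, slack=1)
Line 5: ['cat', 'distance'] (min_width=12, slack=5)
Line 6: ['library', 'with'] (min_width=12, slack=5)
Line 7: ['pharmacy', 'progress'] (min_width=17, slack=0)
Line 8: ['make', 'year', 'curtain'] (min_width=17, slack=0)
Line 9: ['this'] (min_width=4, slack=13)
Total lines: 9

Answer: 9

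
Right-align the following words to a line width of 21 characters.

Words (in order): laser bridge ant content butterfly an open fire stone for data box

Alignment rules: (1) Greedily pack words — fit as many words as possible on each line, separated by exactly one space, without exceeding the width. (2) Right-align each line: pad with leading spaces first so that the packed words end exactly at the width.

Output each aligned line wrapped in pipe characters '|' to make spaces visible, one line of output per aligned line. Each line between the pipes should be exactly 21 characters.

Line 1: ['laser', 'bridge', 'ant'] (min_width=16, slack=5)
Line 2: ['content', 'butterfly', 'an'] (min_width=20, slack=1)
Line 3: ['open', 'fire', 'stone', 'for'] (min_width=19, slack=2)
Line 4: ['data', 'box'] (min_width=8, slack=13)

Answer: |     laser bridge ant|
| content butterfly an|
|  open fire stone for|
|             data box|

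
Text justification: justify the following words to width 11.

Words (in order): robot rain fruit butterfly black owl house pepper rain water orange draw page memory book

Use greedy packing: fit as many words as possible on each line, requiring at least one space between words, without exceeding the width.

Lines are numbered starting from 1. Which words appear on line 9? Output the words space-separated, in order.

Answer: page memory

Derivation:
Line 1: ['robot', 'rain'] (min_width=10, slack=1)
Line 2: ['fruit'] (min_width=5, slack=6)
Line 3: ['butterfly'] (min_width=9, slack=2)
Line 4: ['black', 'owl'] (min_width=9, slack=2)
Line 5: ['house'] (min_width=5, slack=6)
Line 6: ['pepper', 'rain'] (min_width=11, slack=0)
Line 7: ['water'] (min_width=5, slack=6)
Line 8: ['orange', 'draw'] (min_width=11, slack=0)
Line 9: ['page', 'memory'] (min_width=11, slack=0)
Line 10: ['book'] (min_width=4, slack=7)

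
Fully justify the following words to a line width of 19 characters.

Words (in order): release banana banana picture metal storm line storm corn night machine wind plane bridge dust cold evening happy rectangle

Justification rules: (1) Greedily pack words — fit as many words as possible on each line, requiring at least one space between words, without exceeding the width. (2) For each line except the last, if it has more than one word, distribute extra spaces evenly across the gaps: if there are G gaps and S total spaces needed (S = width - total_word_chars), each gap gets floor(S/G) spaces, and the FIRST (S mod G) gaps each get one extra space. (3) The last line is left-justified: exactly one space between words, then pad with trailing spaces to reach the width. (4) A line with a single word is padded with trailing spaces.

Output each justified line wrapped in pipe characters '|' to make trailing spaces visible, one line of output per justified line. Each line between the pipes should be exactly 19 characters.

Line 1: ['release', 'banana'] (min_width=14, slack=5)
Line 2: ['banana', 'picture'] (min_width=14, slack=5)
Line 3: ['metal', 'storm', 'line'] (min_width=16, slack=3)
Line 4: ['storm', 'corn', 'night'] (min_width=16, slack=3)
Line 5: ['machine', 'wind', 'plane'] (min_width=18, slack=1)
Line 6: ['bridge', 'dust', 'cold'] (min_width=16, slack=3)
Line 7: ['evening', 'happy'] (min_width=13, slack=6)
Line 8: ['rectangle'] (min_width=9, slack=10)

Answer: |release      banana|
|banana      picture|
|metal   storm  line|
|storm   corn  night|
|machine  wind plane|
|bridge   dust  cold|
|evening       happy|
|rectangle          |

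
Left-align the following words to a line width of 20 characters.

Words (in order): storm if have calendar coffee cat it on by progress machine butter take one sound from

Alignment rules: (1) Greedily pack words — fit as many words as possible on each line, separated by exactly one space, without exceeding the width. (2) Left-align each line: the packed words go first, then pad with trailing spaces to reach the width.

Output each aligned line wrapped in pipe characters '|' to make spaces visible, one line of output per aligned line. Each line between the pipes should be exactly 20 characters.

Line 1: ['storm', 'if', 'have'] (min_width=13, slack=7)
Line 2: ['calendar', 'coffee', 'cat'] (min_width=19, slack=1)
Line 3: ['it', 'on', 'by', 'progress'] (min_width=17, slack=3)
Line 4: ['machine', 'butter', 'take'] (min_width=19, slack=1)
Line 5: ['one', 'sound', 'from'] (min_width=14, slack=6)

Answer: |storm if have       |
|calendar coffee cat |
|it on by progress   |
|machine butter take |
|one sound from      |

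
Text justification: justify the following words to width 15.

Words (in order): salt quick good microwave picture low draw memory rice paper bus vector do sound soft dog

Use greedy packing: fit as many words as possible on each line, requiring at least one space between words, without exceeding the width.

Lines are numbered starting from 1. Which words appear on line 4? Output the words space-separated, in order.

Answer: draw memory

Derivation:
Line 1: ['salt', 'quick', 'good'] (min_width=15, slack=0)
Line 2: ['microwave'] (min_width=9, slack=6)
Line 3: ['picture', 'low'] (min_width=11, slack=4)
Line 4: ['draw', 'memory'] (min_width=11, slack=4)
Line 5: ['rice', 'paper', 'bus'] (min_width=14, slack=1)
Line 6: ['vector', 'do', 'sound'] (min_width=15, slack=0)
Line 7: ['soft', 'dog'] (min_width=8, slack=7)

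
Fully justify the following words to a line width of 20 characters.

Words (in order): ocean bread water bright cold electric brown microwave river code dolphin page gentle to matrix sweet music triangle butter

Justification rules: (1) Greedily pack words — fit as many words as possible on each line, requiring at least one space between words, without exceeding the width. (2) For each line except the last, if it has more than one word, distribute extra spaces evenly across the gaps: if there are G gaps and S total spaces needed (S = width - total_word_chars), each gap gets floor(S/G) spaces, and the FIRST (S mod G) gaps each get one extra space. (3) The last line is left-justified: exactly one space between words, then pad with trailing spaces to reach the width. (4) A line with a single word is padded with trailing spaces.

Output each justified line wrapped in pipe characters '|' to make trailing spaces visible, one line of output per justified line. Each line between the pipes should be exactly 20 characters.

Line 1: ['ocean', 'bread', 'water'] (min_width=17, slack=3)
Line 2: ['bright', 'cold', 'electric'] (min_width=20, slack=0)
Line 3: ['brown', 'microwave'] (min_width=15, slack=5)
Line 4: ['river', 'code', 'dolphin'] (min_width=18, slack=2)
Line 5: ['page', 'gentle', 'to'] (min_width=14, slack=6)
Line 6: ['matrix', 'sweet', 'music'] (min_width=18, slack=2)
Line 7: ['triangle', 'butter'] (min_width=15, slack=5)

Answer: |ocean   bread  water|
|bright cold electric|
|brown      microwave|
|river  code  dolphin|
|page    gentle    to|
|matrix  sweet  music|
|triangle butter     |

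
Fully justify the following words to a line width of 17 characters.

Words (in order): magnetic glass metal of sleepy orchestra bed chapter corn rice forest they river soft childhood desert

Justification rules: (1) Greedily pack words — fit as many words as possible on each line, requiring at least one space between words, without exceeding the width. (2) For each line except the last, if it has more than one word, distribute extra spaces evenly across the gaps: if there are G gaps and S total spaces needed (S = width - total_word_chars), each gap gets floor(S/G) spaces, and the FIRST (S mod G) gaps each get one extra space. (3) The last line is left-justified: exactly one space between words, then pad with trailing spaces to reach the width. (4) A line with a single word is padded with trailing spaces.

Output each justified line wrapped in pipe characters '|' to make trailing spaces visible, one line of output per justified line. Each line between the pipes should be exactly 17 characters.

Answer: |magnetic    glass|
|metal  of  sleepy|
|orchestra     bed|
|chapter corn rice|
|forest they river|
|soft    childhood|
|desert           |

Derivation:
Line 1: ['magnetic', 'glass'] (min_width=14, slack=3)
Line 2: ['metal', 'of', 'sleepy'] (min_width=15, slack=2)
Line 3: ['orchestra', 'bed'] (min_width=13, slack=4)
Line 4: ['chapter', 'corn', 'rice'] (min_width=17, slack=0)
Line 5: ['forest', 'they', 'river'] (min_width=17, slack=0)
Line 6: ['soft', 'childhood'] (min_width=14, slack=3)
Line 7: ['desert'] (min_width=6, slack=11)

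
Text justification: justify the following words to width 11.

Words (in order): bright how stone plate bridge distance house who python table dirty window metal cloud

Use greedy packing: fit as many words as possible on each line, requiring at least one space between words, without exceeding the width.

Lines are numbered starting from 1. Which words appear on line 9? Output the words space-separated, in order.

Line 1: ['bright', 'how'] (min_width=10, slack=1)
Line 2: ['stone', 'plate'] (min_width=11, slack=0)
Line 3: ['bridge'] (min_width=6, slack=5)
Line 4: ['distance'] (min_width=8, slack=3)
Line 5: ['house', 'who'] (min_width=9, slack=2)
Line 6: ['python'] (min_width=6, slack=5)
Line 7: ['table', 'dirty'] (min_width=11, slack=0)
Line 8: ['window'] (min_width=6, slack=5)
Line 9: ['metal', 'cloud'] (min_width=11, slack=0)

Answer: metal cloud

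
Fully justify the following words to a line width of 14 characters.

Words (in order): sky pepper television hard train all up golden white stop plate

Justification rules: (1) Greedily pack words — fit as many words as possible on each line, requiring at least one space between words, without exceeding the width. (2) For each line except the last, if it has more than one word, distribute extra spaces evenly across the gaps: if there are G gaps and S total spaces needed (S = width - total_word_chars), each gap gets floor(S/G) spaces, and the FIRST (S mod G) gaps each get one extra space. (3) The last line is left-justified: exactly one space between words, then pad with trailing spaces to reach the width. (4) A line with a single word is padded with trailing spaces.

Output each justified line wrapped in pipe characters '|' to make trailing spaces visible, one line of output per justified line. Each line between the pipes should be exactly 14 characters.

Answer: |sky     pepper|
|television    |
|hard train all|
|up      golden|
|white     stop|
|plate         |

Derivation:
Line 1: ['sky', 'pepper'] (min_width=10, slack=4)
Line 2: ['television'] (min_width=10, slack=4)
Line 3: ['hard', 'train', 'all'] (min_width=14, slack=0)
Line 4: ['up', 'golden'] (min_width=9, slack=5)
Line 5: ['white', 'stop'] (min_width=10, slack=4)
Line 6: ['plate'] (min_width=5, slack=9)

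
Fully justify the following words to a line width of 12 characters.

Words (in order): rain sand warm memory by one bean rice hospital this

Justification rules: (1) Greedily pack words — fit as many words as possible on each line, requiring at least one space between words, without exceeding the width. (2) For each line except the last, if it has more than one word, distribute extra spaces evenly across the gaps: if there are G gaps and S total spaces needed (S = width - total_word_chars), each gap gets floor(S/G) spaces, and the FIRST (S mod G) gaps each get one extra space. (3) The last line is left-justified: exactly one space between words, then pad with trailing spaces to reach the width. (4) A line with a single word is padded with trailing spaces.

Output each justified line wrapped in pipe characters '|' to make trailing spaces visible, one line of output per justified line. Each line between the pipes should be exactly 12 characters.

Line 1: ['rain', 'sand'] (min_width=9, slack=3)
Line 2: ['warm', 'memory'] (min_width=11, slack=1)
Line 3: ['by', 'one', 'bean'] (min_width=11, slack=1)
Line 4: ['rice'] (min_width=4, slack=8)
Line 5: ['hospital'] (min_width=8, slack=4)
Line 6: ['this'] (min_width=4, slack=8)

Answer: |rain    sand|
|warm  memory|
|by  one bean|
|rice        |
|hospital    |
|this        |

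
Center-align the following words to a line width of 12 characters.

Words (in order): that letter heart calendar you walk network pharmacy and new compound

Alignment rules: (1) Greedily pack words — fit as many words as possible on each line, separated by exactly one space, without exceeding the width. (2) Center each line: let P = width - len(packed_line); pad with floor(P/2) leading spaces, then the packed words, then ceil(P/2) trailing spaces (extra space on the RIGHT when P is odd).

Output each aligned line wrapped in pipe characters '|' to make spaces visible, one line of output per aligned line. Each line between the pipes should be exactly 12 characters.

Answer: |that letter |
|   heart    |
|calendar you|
|walk network|
|pharmacy and|
|new compound|

Derivation:
Line 1: ['that', 'letter'] (min_width=11, slack=1)
Line 2: ['heart'] (min_width=5, slack=7)
Line 3: ['calendar', 'you'] (min_width=12, slack=0)
Line 4: ['walk', 'network'] (min_width=12, slack=0)
Line 5: ['pharmacy', 'and'] (min_width=12, slack=0)
Line 6: ['new', 'compound'] (min_width=12, slack=0)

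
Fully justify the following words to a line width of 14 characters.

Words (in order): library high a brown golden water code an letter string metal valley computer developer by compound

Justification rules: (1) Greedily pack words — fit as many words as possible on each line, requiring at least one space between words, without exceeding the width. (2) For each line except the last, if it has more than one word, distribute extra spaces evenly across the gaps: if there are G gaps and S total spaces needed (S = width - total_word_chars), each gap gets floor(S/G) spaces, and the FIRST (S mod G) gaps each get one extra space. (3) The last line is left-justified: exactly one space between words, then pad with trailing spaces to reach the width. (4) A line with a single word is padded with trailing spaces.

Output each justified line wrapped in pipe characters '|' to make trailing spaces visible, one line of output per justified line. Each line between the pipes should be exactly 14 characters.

Answer: |library high a|
|brown   golden|
|water  code an|
|letter  string|
|metal   valley|
|computer      |
|developer   by|
|compound      |

Derivation:
Line 1: ['library', 'high', 'a'] (min_width=14, slack=0)
Line 2: ['brown', 'golden'] (min_width=12, slack=2)
Line 3: ['water', 'code', 'an'] (min_width=13, slack=1)
Line 4: ['letter', 'string'] (min_width=13, slack=1)
Line 5: ['metal', 'valley'] (min_width=12, slack=2)
Line 6: ['computer'] (min_width=8, slack=6)
Line 7: ['developer', 'by'] (min_width=12, slack=2)
Line 8: ['compound'] (min_width=8, slack=6)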